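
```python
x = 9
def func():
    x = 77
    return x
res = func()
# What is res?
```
77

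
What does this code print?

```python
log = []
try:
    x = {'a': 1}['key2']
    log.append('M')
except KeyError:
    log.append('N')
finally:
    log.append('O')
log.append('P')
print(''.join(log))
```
NOP

finally always runs, even after exception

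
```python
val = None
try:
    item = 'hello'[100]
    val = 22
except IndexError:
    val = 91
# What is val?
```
91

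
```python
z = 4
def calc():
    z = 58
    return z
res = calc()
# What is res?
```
58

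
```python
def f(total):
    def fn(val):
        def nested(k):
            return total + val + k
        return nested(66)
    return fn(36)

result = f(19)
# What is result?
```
121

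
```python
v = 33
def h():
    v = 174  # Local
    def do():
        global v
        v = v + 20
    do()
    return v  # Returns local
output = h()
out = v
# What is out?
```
53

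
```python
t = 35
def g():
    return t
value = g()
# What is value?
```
35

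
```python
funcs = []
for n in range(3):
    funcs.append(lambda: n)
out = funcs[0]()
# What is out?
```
2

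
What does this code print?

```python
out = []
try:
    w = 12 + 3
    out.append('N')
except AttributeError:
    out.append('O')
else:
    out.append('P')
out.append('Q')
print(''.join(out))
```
NPQ

else block runs when no exception occurs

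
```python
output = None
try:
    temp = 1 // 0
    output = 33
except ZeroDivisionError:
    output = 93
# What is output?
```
93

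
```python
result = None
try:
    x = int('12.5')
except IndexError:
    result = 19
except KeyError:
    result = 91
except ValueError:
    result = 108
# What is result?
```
108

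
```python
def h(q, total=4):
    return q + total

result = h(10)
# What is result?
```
14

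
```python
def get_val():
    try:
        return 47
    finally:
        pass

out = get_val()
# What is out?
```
47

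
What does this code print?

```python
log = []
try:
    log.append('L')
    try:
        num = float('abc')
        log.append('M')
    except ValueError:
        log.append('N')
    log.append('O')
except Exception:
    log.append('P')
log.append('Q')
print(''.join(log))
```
LNOQ

Inner exception caught by inner handler, outer continues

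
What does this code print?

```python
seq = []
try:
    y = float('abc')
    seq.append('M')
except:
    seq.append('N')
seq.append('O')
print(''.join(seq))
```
NO

Exception raised in try, caught by bare except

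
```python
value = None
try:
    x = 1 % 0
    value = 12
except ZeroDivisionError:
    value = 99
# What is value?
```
99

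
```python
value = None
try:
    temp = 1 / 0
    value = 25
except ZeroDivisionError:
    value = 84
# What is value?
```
84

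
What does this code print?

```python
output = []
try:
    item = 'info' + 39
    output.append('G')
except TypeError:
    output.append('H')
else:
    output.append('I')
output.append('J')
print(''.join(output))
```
HJ

else block skipped when exception is caught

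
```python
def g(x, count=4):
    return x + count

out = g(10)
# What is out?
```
14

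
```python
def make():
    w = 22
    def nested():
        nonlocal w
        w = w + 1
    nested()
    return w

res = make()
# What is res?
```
23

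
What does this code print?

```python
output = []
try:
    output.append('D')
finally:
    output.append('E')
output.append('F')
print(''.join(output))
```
DEF

try/finally without except, no exception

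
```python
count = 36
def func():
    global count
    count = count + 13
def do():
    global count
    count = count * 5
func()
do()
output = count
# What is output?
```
245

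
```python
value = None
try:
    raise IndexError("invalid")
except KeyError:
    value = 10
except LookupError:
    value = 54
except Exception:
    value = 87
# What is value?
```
54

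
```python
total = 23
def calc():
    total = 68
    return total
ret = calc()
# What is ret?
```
68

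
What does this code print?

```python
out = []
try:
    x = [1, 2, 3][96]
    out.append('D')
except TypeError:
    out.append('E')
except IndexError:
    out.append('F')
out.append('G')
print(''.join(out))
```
FG

IndexError is caught by its specific handler, not TypeError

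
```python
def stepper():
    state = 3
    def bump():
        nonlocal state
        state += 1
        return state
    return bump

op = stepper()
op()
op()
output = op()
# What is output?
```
6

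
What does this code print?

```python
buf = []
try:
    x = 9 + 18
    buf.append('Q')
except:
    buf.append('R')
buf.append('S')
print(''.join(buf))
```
QS

No exception, try block completes normally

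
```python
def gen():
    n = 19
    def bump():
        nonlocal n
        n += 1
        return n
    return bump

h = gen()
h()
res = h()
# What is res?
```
21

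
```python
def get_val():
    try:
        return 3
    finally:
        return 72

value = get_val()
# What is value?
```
72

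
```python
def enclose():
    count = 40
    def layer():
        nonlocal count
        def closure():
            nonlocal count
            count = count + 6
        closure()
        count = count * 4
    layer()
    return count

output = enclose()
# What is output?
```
184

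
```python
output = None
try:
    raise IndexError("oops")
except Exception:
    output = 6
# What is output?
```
6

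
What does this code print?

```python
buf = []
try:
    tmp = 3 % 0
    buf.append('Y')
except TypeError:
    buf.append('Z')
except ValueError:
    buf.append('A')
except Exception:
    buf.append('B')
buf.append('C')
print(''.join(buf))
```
BC

ZeroDivisionError not specifically caught, falls to Exception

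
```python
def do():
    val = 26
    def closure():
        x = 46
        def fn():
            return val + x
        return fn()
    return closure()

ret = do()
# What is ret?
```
72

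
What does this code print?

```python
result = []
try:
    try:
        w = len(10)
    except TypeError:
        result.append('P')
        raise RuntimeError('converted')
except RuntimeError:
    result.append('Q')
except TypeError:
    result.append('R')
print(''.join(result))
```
PQ

New RuntimeError raised, caught by outer RuntimeError handler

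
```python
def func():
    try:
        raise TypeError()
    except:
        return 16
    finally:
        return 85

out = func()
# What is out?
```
85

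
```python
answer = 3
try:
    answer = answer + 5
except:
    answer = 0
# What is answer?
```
8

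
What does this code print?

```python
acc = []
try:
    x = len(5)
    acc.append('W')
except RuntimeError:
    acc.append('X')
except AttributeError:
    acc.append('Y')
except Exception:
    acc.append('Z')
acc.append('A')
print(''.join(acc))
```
ZA

TypeError not specifically caught, falls to Exception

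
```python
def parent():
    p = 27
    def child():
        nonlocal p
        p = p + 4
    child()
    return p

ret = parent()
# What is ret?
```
31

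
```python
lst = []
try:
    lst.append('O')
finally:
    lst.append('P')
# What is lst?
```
['O', 'P']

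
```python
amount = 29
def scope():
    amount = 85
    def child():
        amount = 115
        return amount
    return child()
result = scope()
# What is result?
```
115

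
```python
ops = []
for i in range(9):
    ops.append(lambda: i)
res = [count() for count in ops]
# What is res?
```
[8, 8, 8, 8, 8, 8, 8, 8, 8]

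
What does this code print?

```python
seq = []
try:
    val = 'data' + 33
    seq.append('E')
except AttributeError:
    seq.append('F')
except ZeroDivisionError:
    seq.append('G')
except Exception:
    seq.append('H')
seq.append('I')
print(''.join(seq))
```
HI

TypeError not specifically caught, falls to Exception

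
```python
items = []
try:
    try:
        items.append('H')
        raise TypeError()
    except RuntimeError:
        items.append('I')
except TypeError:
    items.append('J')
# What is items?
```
['H', 'J']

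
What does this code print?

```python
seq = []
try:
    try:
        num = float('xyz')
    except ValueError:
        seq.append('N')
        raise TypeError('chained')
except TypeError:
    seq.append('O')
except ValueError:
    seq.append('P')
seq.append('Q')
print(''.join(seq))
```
NOQ

TypeError raised and caught, original ValueError not re-raised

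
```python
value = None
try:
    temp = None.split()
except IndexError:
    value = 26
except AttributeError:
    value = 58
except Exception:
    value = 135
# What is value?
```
58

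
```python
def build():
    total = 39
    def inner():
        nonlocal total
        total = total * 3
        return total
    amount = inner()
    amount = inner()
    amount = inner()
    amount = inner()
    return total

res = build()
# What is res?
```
3159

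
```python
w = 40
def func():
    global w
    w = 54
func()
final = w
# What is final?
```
54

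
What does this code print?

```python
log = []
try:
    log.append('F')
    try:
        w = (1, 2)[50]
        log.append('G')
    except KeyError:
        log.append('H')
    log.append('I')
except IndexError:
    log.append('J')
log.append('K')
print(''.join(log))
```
FJK

Inner handler doesn't match, propagates to outer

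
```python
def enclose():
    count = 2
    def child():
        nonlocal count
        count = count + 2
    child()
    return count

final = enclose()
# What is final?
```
4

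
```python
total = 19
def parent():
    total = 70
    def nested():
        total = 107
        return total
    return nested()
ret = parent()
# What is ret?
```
107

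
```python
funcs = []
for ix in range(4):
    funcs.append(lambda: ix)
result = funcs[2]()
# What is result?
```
3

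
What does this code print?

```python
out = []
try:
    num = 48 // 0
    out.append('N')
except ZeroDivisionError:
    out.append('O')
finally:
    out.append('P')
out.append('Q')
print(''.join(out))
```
OPQ

finally always runs, even after exception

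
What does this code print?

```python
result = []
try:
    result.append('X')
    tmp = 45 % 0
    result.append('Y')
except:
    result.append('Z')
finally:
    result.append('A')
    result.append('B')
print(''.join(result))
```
XZAB

Code before exception runs, then except, then all of finally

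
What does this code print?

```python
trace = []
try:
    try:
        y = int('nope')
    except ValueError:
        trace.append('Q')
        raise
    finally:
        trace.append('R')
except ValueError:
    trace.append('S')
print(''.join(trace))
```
QRS

finally runs before re-raised exception propagates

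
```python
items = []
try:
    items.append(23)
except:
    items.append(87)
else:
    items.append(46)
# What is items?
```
[23, 46]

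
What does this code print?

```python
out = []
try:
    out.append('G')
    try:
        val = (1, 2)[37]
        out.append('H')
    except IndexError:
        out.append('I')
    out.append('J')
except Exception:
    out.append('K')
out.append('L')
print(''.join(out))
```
GIJL

Inner exception caught by inner handler, outer continues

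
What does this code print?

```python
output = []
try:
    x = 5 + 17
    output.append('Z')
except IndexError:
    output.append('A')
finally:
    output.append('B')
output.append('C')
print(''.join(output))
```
ZBC

finally runs after normal execution too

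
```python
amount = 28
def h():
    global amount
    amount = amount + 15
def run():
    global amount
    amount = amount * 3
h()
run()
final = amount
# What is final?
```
129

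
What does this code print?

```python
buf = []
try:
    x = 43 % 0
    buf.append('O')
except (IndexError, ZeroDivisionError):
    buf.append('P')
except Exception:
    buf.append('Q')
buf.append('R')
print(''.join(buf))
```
PR

ZeroDivisionError matches tuple containing it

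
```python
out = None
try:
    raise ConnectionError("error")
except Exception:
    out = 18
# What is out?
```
18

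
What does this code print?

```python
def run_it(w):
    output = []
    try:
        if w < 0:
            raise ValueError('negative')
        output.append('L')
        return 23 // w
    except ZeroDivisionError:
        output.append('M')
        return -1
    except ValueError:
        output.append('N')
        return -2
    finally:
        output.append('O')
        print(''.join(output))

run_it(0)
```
LMO

w=0 causes ZeroDivisionError, caught, finally prints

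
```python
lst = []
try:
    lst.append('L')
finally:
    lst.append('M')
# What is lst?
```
['L', 'M']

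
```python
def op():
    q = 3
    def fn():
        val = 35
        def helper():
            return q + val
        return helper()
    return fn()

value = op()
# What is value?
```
38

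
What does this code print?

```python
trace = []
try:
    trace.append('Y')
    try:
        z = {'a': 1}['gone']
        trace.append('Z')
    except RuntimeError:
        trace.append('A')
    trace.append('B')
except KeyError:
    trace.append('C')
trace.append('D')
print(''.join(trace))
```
YCD

Inner handler doesn't match, propagates to outer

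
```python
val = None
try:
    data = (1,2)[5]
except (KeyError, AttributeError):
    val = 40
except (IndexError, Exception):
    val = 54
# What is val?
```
54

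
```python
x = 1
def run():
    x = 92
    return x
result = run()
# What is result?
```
92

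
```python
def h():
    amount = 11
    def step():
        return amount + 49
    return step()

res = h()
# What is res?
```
60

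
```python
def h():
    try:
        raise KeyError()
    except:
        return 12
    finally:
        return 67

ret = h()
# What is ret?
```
67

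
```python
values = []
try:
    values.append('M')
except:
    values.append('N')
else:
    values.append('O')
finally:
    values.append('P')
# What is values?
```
['M', 'O', 'P']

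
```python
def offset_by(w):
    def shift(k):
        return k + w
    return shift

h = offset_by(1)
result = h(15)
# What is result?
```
16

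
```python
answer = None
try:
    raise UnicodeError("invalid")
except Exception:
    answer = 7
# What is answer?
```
7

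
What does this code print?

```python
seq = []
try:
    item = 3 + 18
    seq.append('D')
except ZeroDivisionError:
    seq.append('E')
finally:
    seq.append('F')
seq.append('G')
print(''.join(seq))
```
DFG

finally runs after normal execution too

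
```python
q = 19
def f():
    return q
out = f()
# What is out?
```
19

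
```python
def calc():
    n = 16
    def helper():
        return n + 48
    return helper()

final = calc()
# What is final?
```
64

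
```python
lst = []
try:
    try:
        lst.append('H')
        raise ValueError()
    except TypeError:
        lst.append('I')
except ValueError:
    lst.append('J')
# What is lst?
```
['H', 'J']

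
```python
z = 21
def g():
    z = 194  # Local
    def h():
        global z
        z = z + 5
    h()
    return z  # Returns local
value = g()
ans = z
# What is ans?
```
26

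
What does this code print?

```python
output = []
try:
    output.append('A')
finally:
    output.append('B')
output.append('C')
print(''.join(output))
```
ABC

try/finally without except, no exception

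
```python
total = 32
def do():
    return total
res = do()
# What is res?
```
32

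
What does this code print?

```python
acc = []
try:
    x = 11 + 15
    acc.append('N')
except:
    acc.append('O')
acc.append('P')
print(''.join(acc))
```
NP

No exception, try block completes normally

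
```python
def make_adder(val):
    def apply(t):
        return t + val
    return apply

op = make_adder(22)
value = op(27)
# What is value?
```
49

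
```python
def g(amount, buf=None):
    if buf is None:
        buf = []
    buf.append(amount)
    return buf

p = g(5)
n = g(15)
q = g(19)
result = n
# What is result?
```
[15]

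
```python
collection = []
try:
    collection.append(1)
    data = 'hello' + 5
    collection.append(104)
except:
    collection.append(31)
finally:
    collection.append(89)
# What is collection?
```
[1, 31, 89]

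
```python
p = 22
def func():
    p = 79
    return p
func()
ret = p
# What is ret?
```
22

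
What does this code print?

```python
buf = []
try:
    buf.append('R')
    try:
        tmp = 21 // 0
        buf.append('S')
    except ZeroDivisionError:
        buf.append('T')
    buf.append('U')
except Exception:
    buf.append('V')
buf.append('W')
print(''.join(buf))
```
RTUW

Inner exception caught by inner handler, outer continues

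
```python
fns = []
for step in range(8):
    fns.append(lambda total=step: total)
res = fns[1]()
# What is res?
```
1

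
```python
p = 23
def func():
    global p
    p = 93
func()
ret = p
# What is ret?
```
93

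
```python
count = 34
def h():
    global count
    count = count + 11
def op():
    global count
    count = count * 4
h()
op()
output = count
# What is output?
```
180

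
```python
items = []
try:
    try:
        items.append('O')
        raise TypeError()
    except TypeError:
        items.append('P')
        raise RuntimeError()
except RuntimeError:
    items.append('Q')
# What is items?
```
['O', 'P', 'Q']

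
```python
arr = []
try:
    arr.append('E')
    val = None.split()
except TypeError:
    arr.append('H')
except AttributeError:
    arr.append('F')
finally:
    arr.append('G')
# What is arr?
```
['E', 'F', 'G']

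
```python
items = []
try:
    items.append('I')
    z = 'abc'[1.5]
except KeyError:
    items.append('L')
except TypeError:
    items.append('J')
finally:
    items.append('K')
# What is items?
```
['I', 'J', 'K']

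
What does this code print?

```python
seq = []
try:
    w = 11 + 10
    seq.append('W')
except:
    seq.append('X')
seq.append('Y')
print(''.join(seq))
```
WY

No exception, try block completes normally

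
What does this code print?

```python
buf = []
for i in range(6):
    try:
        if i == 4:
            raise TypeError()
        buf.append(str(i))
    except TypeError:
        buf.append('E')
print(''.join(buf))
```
0123E5

Exception on i=4 caught, loop continues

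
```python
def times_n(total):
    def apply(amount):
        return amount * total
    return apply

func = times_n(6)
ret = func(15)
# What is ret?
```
90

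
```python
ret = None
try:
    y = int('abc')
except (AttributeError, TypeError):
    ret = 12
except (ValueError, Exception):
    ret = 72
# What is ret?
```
72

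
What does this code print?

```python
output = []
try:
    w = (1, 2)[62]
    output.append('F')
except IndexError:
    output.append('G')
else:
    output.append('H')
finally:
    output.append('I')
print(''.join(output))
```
GI

Exception: except runs, else skipped, finally runs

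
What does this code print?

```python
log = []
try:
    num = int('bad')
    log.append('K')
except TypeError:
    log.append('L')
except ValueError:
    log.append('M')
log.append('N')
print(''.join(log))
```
MN

ValueError is caught by its specific handler, not TypeError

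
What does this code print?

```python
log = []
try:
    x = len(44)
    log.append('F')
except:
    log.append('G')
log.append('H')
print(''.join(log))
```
GH

Exception raised in try, caught by bare except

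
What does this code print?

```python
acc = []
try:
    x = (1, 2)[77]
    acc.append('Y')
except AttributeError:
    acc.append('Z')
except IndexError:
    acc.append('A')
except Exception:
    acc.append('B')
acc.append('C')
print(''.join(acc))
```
AC

IndexError matches before generic Exception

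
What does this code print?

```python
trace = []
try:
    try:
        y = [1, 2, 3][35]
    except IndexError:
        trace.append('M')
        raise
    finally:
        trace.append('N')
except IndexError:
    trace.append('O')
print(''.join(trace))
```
MNO

finally runs before re-raised exception propagates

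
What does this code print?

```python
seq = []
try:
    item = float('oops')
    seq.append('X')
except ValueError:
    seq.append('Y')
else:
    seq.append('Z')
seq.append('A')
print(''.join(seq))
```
YA

else block skipped when exception is caught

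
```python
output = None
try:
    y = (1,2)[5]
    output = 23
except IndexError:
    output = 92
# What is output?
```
92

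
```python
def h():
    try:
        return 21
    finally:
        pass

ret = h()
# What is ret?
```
21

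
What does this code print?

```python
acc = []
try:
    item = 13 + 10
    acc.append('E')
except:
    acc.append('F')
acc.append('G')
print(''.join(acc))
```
EG

No exception, try block completes normally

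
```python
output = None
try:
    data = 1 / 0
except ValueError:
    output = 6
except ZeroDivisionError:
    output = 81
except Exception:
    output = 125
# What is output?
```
81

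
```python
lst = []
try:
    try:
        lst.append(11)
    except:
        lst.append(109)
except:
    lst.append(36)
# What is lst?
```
[11]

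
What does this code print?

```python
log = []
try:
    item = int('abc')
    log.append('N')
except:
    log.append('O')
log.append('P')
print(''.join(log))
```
OP

Exception raised in try, caught by bare except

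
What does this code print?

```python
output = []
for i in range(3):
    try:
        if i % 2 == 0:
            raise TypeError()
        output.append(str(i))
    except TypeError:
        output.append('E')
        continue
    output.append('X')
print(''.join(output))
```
E1XE

continue in except skips rest of loop body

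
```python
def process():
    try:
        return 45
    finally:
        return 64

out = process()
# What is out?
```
64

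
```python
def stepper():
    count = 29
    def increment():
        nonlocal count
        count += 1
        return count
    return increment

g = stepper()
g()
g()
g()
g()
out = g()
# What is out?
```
34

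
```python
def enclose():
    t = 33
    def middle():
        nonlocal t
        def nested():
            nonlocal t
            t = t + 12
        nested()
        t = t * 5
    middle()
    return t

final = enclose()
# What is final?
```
225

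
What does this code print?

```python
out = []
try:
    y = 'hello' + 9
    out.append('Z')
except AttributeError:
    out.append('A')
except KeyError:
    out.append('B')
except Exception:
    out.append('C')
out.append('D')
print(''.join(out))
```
CD

TypeError not specifically caught, falls to Exception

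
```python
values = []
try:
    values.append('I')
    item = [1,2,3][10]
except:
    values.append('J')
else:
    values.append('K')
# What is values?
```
['I', 'J']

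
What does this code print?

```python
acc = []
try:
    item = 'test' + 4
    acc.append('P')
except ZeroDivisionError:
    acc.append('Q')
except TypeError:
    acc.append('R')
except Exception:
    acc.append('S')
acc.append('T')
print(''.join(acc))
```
RT

TypeError matches before generic Exception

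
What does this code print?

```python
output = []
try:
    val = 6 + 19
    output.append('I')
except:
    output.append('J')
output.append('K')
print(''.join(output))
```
IK

No exception, try block completes normally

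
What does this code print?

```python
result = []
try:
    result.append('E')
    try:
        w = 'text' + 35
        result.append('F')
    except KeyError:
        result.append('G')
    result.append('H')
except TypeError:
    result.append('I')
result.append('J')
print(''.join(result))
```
EIJ

Inner handler doesn't match, propagates to outer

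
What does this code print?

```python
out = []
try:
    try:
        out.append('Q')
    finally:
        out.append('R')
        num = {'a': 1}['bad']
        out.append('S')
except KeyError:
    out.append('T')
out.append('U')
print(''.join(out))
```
QRTU

Exception in inner finally caught by outer except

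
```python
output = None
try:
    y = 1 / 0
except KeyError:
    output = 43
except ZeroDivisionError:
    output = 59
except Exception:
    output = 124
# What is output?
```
59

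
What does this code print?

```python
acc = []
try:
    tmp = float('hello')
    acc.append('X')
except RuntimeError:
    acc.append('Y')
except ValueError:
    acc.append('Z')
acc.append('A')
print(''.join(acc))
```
ZA

ValueError is caught by its specific handler, not RuntimeError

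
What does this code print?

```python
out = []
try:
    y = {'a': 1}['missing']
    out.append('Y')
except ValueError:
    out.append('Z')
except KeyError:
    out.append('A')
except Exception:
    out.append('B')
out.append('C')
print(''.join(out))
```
AC

KeyError matches before generic Exception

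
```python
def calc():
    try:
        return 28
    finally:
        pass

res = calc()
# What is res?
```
28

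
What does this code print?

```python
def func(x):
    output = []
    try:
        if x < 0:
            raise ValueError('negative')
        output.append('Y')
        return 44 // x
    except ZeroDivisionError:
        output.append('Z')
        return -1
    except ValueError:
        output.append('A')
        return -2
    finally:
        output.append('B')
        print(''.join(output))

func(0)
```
YZB

x=0 causes ZeroDivisionError, caught, finally prints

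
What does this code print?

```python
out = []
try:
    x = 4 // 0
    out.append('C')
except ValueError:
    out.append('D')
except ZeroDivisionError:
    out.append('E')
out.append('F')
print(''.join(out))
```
EF

ZeroDivisionError is caught by its specific handler, not ValueError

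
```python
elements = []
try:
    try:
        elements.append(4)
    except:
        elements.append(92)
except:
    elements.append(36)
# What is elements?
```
[4]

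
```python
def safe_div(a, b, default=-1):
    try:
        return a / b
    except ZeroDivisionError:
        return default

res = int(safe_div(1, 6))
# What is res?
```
0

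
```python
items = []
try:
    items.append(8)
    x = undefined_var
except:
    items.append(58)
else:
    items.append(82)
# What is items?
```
[8, 58]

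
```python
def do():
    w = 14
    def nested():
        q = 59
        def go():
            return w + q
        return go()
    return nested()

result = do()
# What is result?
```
73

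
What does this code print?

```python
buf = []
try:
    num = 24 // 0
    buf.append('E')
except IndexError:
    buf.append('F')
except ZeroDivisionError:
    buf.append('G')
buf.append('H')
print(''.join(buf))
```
GH

ZeroDivisionError is caught by its specific handler, not IndexError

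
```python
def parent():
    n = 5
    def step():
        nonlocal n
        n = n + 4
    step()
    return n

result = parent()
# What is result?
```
9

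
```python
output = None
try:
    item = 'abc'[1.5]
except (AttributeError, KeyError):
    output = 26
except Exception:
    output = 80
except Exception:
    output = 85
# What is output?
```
80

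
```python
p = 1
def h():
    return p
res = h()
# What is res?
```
1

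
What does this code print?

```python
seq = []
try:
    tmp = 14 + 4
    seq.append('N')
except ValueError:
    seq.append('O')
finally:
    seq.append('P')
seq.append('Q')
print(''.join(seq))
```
NPQ

finally runs after normal execution too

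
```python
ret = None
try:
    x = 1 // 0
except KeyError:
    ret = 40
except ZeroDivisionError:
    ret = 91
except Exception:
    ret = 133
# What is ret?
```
91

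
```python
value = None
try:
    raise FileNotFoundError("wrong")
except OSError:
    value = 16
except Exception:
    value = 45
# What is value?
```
16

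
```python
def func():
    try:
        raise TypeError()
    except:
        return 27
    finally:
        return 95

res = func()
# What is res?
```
95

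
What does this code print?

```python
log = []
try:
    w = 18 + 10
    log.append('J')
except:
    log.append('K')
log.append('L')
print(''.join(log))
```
JL

No exception, try block completes normally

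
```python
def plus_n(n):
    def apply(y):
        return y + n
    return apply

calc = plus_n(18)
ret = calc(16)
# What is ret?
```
34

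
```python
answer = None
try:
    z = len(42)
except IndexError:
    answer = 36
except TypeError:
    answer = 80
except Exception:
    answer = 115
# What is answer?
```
80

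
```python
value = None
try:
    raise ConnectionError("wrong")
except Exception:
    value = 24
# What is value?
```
24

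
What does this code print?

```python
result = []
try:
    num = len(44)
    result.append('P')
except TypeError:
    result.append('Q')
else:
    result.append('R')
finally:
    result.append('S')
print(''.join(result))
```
QS

Exception: except runs, else skipped, finally runs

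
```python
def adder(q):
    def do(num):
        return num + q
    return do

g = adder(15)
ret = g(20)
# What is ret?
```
35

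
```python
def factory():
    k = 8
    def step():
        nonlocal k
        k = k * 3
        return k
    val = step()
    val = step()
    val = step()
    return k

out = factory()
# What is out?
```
216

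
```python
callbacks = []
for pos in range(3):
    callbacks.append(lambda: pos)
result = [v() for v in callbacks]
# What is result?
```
[2, 2, 2]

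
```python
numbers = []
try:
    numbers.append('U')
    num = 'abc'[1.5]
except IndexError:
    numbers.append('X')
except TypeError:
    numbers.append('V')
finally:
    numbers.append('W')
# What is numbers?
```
['U', 'V', 'W']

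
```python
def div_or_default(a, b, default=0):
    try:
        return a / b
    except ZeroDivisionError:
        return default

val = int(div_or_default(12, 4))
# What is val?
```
3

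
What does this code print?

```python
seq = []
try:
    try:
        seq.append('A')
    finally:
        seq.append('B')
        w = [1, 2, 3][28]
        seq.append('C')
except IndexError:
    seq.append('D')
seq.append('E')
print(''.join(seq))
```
ABDE

Exception in inner finally caught by outer except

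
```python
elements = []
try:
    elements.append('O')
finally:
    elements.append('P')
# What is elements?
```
['O', 'P']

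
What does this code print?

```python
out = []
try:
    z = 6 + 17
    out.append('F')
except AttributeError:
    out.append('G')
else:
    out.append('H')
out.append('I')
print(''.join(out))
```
FHI

else block runs when no exception occurs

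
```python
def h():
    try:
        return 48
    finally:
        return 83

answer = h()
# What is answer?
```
83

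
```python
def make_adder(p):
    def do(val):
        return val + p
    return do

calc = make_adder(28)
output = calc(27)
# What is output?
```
55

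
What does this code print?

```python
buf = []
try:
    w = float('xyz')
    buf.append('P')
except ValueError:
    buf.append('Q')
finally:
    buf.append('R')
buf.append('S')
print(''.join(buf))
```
QRS

finally always runs, even after exception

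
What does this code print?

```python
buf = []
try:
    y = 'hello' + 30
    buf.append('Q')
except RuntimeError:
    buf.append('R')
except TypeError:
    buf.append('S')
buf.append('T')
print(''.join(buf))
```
ST

TypeError is caught by its specific handler, not RuntimeError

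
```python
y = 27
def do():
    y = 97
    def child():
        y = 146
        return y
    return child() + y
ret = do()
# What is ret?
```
243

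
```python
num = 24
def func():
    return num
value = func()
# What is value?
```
24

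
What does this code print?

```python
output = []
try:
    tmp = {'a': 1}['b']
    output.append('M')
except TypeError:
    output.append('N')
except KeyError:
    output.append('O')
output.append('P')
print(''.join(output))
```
OP

KeyError is caught by its specific handler, not TypeError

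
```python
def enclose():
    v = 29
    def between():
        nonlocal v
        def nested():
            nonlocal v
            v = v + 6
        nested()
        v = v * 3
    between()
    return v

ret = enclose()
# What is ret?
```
105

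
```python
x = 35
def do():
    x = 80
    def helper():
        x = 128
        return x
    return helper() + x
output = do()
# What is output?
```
208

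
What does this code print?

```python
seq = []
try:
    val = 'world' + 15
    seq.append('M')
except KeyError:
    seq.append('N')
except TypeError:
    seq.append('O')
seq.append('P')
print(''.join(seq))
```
OP

TypeError is caught by its specific handler, not KeyError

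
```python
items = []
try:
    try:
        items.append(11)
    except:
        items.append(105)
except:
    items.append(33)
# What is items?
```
[11]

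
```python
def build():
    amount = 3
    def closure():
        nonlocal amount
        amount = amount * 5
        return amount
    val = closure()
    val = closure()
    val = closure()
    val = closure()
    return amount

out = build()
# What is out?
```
1875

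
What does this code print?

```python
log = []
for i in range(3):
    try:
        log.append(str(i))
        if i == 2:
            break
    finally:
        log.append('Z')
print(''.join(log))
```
0Z1Z2Z

finally runs even when breaking out of loop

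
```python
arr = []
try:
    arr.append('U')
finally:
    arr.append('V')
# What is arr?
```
['U', 'V']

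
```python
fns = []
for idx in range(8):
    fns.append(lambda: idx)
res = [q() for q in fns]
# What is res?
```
[7, 7, 7, 7, 7, 7, 7, 7]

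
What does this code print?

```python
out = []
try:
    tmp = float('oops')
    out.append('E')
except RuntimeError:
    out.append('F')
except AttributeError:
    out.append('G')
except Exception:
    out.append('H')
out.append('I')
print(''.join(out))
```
HI

ValueError not specifically caught, falls to Exception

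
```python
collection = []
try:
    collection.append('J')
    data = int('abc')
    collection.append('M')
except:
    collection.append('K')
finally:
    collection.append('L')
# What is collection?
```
['J', 'K', 'L']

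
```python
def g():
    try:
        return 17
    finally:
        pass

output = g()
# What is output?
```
17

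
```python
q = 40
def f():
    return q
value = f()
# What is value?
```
40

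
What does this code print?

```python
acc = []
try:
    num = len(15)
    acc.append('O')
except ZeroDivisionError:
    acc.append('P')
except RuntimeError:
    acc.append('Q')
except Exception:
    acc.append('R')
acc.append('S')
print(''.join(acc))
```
RS

TypeError not specifically caught, falls to Exception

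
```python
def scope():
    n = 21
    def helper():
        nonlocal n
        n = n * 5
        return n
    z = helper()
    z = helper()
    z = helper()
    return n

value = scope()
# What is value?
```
2625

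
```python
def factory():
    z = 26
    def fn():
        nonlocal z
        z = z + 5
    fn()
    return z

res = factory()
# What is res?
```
31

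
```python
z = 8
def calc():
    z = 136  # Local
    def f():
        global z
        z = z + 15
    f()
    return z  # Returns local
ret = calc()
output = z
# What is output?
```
23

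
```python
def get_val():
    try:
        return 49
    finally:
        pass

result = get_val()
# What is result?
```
49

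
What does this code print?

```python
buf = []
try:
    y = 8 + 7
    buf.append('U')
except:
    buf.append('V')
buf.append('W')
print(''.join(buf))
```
UW

No exception, try block completes normally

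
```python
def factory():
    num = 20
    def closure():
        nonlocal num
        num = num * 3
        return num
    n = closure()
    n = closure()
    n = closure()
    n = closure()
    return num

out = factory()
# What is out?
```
1620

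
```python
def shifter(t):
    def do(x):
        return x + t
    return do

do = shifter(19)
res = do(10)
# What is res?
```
29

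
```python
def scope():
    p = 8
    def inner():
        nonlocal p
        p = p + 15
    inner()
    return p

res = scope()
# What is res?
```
23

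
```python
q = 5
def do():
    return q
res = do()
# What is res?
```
5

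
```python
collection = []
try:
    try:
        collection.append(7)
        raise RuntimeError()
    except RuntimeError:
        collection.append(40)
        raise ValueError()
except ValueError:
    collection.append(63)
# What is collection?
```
[7, 40, 63]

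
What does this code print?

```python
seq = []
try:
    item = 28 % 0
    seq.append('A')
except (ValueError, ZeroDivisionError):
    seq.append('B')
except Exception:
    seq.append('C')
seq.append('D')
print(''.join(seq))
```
BD

ZeroDivisionError matches tuple containing it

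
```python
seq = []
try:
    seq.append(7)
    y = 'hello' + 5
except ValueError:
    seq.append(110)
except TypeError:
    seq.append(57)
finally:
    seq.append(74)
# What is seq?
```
[7, 57, 74]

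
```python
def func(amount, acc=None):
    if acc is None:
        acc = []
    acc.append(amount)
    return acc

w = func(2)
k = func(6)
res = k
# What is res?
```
[6]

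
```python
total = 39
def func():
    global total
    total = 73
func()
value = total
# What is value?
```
73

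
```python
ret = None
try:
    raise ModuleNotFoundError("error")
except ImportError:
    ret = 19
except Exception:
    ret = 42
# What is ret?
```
19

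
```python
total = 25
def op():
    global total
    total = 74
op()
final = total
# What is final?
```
74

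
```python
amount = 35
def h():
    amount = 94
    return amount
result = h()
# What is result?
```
94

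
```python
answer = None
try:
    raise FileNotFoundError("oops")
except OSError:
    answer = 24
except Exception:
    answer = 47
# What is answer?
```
24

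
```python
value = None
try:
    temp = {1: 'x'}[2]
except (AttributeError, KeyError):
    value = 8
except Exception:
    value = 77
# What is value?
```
8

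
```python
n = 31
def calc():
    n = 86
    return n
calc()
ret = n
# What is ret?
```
31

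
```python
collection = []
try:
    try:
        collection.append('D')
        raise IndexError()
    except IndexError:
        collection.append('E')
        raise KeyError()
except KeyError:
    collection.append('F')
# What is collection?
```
['D', 'E', 'F']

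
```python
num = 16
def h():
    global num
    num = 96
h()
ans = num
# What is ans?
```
96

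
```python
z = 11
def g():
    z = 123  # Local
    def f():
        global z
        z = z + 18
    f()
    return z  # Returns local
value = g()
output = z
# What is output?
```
29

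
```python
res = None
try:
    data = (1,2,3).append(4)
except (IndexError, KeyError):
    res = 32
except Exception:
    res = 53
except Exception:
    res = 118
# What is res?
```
53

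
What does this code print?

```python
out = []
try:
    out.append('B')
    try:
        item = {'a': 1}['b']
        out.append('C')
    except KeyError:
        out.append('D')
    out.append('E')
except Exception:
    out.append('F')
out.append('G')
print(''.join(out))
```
BDEG

Inner exception caught by inner handler, outer continues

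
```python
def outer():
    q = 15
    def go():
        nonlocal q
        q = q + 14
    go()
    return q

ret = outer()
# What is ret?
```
29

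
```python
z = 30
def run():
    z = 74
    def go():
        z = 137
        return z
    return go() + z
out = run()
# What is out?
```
211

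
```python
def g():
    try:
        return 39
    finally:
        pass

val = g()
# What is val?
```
39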